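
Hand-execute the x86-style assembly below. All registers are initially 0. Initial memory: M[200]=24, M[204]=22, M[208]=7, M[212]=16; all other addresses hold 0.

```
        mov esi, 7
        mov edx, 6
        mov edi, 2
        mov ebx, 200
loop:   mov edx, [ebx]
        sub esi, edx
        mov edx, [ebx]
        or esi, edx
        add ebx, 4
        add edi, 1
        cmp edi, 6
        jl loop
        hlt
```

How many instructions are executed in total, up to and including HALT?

37

esi=7
edx=6
edi=2
ebx=200
edx=M[200]=24
esi=7-24=-17
edx=M[200]=24
esi=(-17)|24=-1
ebx=200+4=204
edi=2+1=3
cmp edi, 6  (cmp 3,6)
jl loop: taken
edx=M[204]=22
esi=(-1)-22=-23
edx=M[204]=22
esi=(-23)|22=-1
ebx=204+4=208
edi=3+1=4
cmp edi, 6  (cmp 4,6)
jl loop: taken
edx=M[208]=7
esi=(-1)-7=-8
edx=M[208]=7
esi=(-8)|7=-1
ebx=208+4=212
edi=4+1=5
cmp edi, 6  (cmp 5,6)
jl loop: taken
edx=M[212]=16
esi=(-1)-16=-17
edx=M[212]=16
esi=(-17)|16=-1
ebx=212+4=216
edi=5+1=6
cmp edi, 6  (cmp 6,6)
jl loop: not taken
halt.
Total executed instructions: 37.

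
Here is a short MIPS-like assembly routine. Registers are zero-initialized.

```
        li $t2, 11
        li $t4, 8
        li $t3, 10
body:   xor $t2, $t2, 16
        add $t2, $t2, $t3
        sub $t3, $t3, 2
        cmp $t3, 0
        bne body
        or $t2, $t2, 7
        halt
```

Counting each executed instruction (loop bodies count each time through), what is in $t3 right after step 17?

4

li $t2, 11 → $t2=11
li $t4, 8 → $t4=8
li $t3, 10 → $t3=10
xor $t2, $t2, 16 → $t2=11^16=27
add $t2, $t2, $t3 → $t2=27+10=37
sub $t3, $t3, 2 → $t3=10-2=8
cmp $t3, 0  (cmp 8,0)
bne body: taken
xor $t2, $t2, 16 → $t2=37^16=53
add $t2, $t2, $t3 → $t2=53+8=61
sub $t3, $t3, 2 → $t3=8-2=6
cmp $t3, 0  (cmp 6,0)
bne body: taken
xor $t2, $t2, 16 → $t2=61^16=45
add $t2, $t2, $t3 → $t2=45+6=51
sub $t3, $t3, 2 → $t3=6-2=4
cmp $t3, 0  (cmp 4,0)
After step 17: $t3 = 4.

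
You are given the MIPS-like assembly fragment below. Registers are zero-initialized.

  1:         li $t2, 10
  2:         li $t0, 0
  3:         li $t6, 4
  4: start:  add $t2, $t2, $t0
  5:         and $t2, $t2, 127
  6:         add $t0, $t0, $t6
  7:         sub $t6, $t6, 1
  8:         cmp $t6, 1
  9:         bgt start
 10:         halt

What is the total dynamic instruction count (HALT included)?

li $t2, 10 → $t2=10
li $t0, 0 → $t0=0
li $t6, 4 → $t6=4
add $t2, $t2, $t0 → $t2=10+0=10
and $t2, $t2, 127 → $t2=10&127=10
add $t0, $t0, $t6 → $t0=0+4=4
sub $t6, $t6, 1 → $t6=4-1=3
cmp $t6, 1  (cmp 3,1)
bgt start: taken
add $t2, $t2, $t0 → $t2=10+4=14
and $t2, $t2, 127 → $t2=14&127=14
add $t0, $t0, $t6 → $t0=4+3=7
sub $t6, $t6, 1 → $t6=3-1=2
cmp $t6, 1  (cmp 2,1)
bgt start: taken
add $t2, $t2, $t0 → $t2=14+7=21
and $t2, $t2, 127 → $t2=21&127=21
add $t0, $t0, $t6 → $t0=7+2=9
sub $t6, $t6, 1 → $t6=2-1=1
cmp $t6, 1  (cmp 1,1)
bgt start: not taken
halt.
Total executed instructions: 22.

22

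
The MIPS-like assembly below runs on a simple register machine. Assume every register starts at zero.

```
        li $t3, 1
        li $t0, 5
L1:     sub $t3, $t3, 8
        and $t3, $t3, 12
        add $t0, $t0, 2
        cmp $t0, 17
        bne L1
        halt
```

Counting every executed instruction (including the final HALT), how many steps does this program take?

$t3=1
$t0=5
$t3=1-8=-7
$t3=(-7)&12=8
$t0=5+2=7
cmp $t0, 17  (cmp 7,17)
bne L1: taken
$t3=8-8=0
$t3=0&12=0
$t0=7+2=9
cmp $t0, 17  (cmp 9,17)
bne L1: taken
$t3=0-8=-8
$t3=(-8)&12=8
$t0=9+2=11
cmp $t0, 17  (cmp 11,17)
bne L1: taken
$t3=8-8=0
$t3=0&12=0
$t0=11+2=13
cmp $t0, 17  (cmp 13,17)
bne L1: taken
$t3=0-8=-8
$t3=(-8)&12=8
$t0=13+2=15
cmp $t0, 17  (cmp 15,17)
bne L1: taken
$t3=8-8=0
$t3=0&12=0
$t0=15+2=17
cmp $t0, 17  (cmp 17,17)
bne L1: not taken
halt.
Total executed instructions: 33.

33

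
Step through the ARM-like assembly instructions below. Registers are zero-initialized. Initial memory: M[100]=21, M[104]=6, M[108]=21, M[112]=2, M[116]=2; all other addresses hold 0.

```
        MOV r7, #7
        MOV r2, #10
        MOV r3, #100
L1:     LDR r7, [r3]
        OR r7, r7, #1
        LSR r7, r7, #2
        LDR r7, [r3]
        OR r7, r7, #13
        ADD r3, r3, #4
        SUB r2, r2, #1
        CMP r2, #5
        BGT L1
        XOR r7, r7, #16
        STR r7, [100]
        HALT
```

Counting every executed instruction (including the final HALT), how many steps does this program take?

51

MOV r7, #7 → r7=7
MOV r2, #10 → r2=10
MOV r3, #100 → r3=100
LDR r7, [r3] → r7=M[100]=21
OR r7, r7, #1 → r7=21|1=21
LSR r7, r7, #2 → r7=21>>2=5
LDR r7, [r3] → r7=M[100]=21
OR r7, r7, #13 → r7=21|13=29
ADD r3, r3, #4 → r3=100+4=104
SUB r2, r2, #1 → r2=10-1=9
CMP r2, #5  (cmp 9,5)
BGT L1: taken
LDR r7, [r3] → r7=M[104]=6
OR r7, r7, #1 → r7=6|1=7
LSR r7, r7, #2 → r7=7>>2=1
LDR r7, [r3] → r7=M[104]=6
OR r7, r7, #13 → r7=6|13=15
ADD r3, r3, #4 → r3=104+4=108
SUB r2, r2, #1 → r2=9-1=8
CMP r2, #5  (cmp 8,5)
BGT L1: taken
LDR r7, [r3] → r7=M[108]=21
OR r7, r7, #1 → r7=21|1=21
LSR r7, r7, #2 → r7=21>>2=5
LDR r7, [r3] → r7=M[108]=21
OR r7, r7, #13 → r7=21|13=29
ADD r3, r3, #4 → r3=108+4=112
SUB r2, r2, #1 → r2=8-1=7
CMP r2, #5  (cmp 7,5)
BGT L1: taken
LDR r7, [r3] → r7=M[112]=2
OR r7, r7, #1 → r7=2|1=3
LSR r7, r7, #2 → r7=3>>2=0
LDR r7, [r3] → r7=M[112]=2
OR r7, r7, #13 → r7=2|13=15
ADD r3, r3, #4 → r3=112+4=116
SUB r2, r2, #1 → r2=7-1=6
CMP r2, #5  (cmp 6,5)
BGT L1: taken
LDR r7, [r3] → r7=M[116]=2
OR r7, r7, #1 → r7=2|1=3
LSR r7, r7, #2 → r7=3>>2=0
LDR r7, [r3] → r7=M[116]=2
OR r7, r7, #13 → r7=2|13=15
ADD r3, r3, #4 → r3=116+4=120
SUB r2, r2, #1 → r2=6-1=5
CMP r2, #5  (cmp 5,5)
BGT L1: not taken
XOR r7, r7, #16 → r7=15^16=31
STR r7, [100] → M[100]=31
halt.
Total executed instructions: 51.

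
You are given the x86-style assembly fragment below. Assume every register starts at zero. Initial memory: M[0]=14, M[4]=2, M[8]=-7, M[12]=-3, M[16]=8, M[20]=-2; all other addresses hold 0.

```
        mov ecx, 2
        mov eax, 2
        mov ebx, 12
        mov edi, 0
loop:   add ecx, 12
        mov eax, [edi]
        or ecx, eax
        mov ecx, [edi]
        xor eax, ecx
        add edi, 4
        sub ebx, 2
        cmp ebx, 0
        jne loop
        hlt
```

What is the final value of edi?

after mov ecx, 2: ecx=2
after mov eax, 2: eax=2
after mov ebx, 12: ebx=12
after mov edi, 0: edi=0
after add ecx, 12: ecx=2+12=14
after mov eax, [edi]: eax=M[0]=14
after or ecx, eax: ecx=14|14=14
after mov ecx, [edi]: ecx=M[0]=14
after xor eax, ecx: eax=14^14=0
after add edi, 4: edi=0+4=4
after sub ebx, 2: ebx=12-2=10
cmp ebx, 0  (cmp 10,0)
jne loop: taken
after add ecx, 12: ecx=14+12=26
after mov eax, [edi]: eax=M[4]=2
after or ecx, eax: ecx=26|2=26
after mov ecx, [edi]: ecx=M[4]=2
after xor eax, ecx: eax=2^2=0
after add edi, 4: edi=4+4=8
after sub ebx, 2: ebx=10-2=8
cmp ebx, 0  (cmp 8,0)
jne loop: taken
after add ecx, 12: ecx=2+12=14
after mov eax, [edi]: eax=M[8]=-7
after or ecx, eax: ecx=14|(-7)=-1
after mov ecx, [edi]: ecx=M[8]=-7
after xor eax, ecx: eax=(-7)^(-7)=0
after add edi, 4: edi=8+4=12
after sub ebx, 2: ebx=8-2=6
cmp ebx, 0  (cmp 6,0)
jne loop: taken
after add ecx, 12: ecx=(-7)+12=5
after mov eax, [edi]: eax=M[12]=-3
after or ecx, eax: ecx=5|(-3)=-3
after mov ecx, [edi]: ecx=M[12]=-3
after xor eax, ecx: eax=(-3)^(-3)=0
after add edi, 4: edi=12+4=16
after sub ebx, 2: ebx=6-2=4
cmp ebx, 0  (cmp 4,0)
jne loop: taken
after add ecx, 12: ecx=(-3)+12=9
after mov eax, [edi]: eax=M[16]=8
after or ecx, eax: ecx=9|8=9
after mov ecx, [edi]: ecx=M[16]=8
after xor eax, ecx: eax=8^8=0
after add edi, 4: edi=16+4=20
after sub ebx, 2: ebx=4-2=2
cmp ebx, 0  (cmp 2,0)
jne loop: taken
after add ecx, 12: ecx=8+12=20
after mov eax, [edi]: eax=M[20]=-2
after or ecx, eax: ecx=20|(-2)=-2
after mov ecx, [edi]: ecx=M[20]=-2
after xor eax, ecx: eax=(-2)^(-2)=0
after add edi, 4: edi=20+4=24
after sub ebx, 2: ebx=2-2=0
cmp ebx, 0  (cmp 0,0)
jne loop: not taken
halt.

24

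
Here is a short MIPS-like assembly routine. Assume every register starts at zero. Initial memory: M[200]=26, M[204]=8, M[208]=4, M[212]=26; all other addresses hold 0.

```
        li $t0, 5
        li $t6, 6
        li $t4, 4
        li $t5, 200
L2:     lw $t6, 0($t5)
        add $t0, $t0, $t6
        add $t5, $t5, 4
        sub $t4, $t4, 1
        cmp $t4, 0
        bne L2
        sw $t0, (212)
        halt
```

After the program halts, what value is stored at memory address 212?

$t0=5
$t6=6
$t4=4
$t5=200
$t6=M[200]=26
$t0=5+26=31
$t5=200+4=204
$t4=4-1=3
cmp $t4, 0  (cmp 3,0)
bne L2: taken
$t6=M[204]=8
$t0=31+8=39
$t5=204+4=208
$t4=3-1=2
cmp $t4, 0  (cmp 2,0)
bne L2: taken
$t6=M[208]=4
$t0=39+4=43
$t5=208+4=212
$t4=2-1=1
cmp $t4, 0  (cmp 1,0)
bne L2: taken
$t6=M[212]=26
$t0=43+26=69
$t5=212+4=216
$t4=1-1=0
cmp $t4, 0  (cmp 0,0)
bne L2: not taken
sw $t0, (212) → M[212]=69
halt.

69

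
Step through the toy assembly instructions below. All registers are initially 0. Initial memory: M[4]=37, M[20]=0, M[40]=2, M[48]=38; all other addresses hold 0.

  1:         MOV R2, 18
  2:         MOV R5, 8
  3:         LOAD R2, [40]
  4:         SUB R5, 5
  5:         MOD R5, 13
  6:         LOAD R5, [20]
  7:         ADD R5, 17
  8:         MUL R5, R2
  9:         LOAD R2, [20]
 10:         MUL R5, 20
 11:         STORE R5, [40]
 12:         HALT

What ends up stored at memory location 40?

after MOV R2, 18: R2=18
after MOV R5, 8: R5=8
after LOAD R2, [40]: R2=M[40]=2
after SUB R5, 5: R5=8-5=3
after MOD R5, 13: R5=3%13=3
after LOAD R5, [20]: R5=M[20]=0
after ADD R5, 17: R5=0+17=17
after MUL R5, R2: R5=17*2=34
after LOAD R2, [20]: R2=M[20]=0
after MUL R5, 20: R5=34*20=680
STORE R5, [40] → M[40]=680
halt.

680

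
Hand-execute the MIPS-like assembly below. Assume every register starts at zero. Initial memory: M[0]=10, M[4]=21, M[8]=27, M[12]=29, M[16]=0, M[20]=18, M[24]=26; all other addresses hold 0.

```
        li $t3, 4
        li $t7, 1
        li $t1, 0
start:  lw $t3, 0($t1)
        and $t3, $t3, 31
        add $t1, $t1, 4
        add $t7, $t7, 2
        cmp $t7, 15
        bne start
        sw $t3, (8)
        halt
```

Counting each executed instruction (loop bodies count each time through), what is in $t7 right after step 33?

11

$t3=4
$t7=1
$t1=0
$t3=M[0]=10
$t3=10&31=10
$t1=0+4=4
$t7=1+2=3
cmp $t7, 15  (cmp 3,15)
bne start: taken
$t3=M[4]=21
$t3=21&31=21
$t1=4+4=8
$t7=3+2=5
cmp $t7, 15  (cmp 5,15)
bne start: taken
$t3=M[8]=27
$t3=27&31=27
$t1=8+4=12
$t7=5+2=7
cmp $t7, 15  (cmp 7,15)
bne start: taken
$t3=M[12]=29
$t3=29&31=29
$t1=12+4=16
$t7=7+2=9
cmp $t7, 15  (cmp 9,15)
bne start: taken
$t3=M[16]=0
$t3=0&31=0
$t1=16+4=20
$t7=9+2=11
cmp $t7, 15  (cmp 11,15)
bne start: taken
After step 33: $t7 = 11.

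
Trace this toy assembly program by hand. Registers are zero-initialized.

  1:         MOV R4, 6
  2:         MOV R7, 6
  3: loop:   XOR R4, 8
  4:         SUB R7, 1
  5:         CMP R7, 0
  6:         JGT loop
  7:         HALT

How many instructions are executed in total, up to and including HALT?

MOV R4, 6 → R4=6
MOV R7, 6 → R7=6
XOR R4, 8 → R4=6^8=14
SUB R7, 1 → R7=6-1=5
CMP R7, 0  (cmp 5,0)
JGT loop: taken
XOR R4, 8 → R4=14^8=6
SUB R7, 1 → R7=5-1=4
CMP R7, 0  (cmp 4,0)
JGT loop: taken
XOR R4, 8 → R4=6^8=14
SUB R7, 1 → R7=4-1=3
CMP R7, 0  (cmp 3,0)
JGT loop: taken
XOR R4, 8 → R4=14^8=6
SUB R7, 1 → R7=3-1=2
CMP R7, 0  (cmp 2,0)
JGT loop: taken
XOR R4, 8 → R4=6^8=14
SUB R7, 1 → R7=2-1=1
CMP R7, 0  (cmp 1,0)
JGT loop: taken
XOR R4, 8 → R4=14^8=6
SUB R7, 1 → R7=1-1=0
CMP R7, 0  (cmp 0,0)
JGT loop: not taken
halt.
Total executed instructions: 27.

27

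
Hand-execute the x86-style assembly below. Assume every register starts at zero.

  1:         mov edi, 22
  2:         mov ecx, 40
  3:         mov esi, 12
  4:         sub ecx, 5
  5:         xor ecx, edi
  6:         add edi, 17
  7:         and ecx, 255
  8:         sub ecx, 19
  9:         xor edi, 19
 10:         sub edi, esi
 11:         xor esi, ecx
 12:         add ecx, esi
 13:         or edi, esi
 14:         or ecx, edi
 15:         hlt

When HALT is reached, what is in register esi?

46

edi=22
ecx=40
esi=12
ecx=40-5=35
ecx=35^22=53
edi=22+17=39
ecx=53&255=53
ecx=53-19=34
edi=39^19=52
edi=52-12=40
esi=12^34=46
ecx=34+46=80
edi=40|46=46
ecx=80|46=126
halt.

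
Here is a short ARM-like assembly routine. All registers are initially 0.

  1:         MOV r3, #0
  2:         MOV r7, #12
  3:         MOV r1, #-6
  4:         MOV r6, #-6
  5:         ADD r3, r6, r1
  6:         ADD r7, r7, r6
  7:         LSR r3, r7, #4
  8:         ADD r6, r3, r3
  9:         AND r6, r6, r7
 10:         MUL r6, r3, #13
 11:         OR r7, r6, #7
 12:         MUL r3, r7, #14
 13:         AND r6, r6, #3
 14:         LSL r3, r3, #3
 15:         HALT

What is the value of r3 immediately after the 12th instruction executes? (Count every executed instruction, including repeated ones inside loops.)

98

r3=0
r7=12
r1=-6
r6=-6
r3=(-6)+(-6)=-12
r7=12+(-6)=6
r3=6>>4=0
r6=0+0=0
r6=0&6=0
r6=0*13=0
r7=0|7=7
r3=7*14=98
After step 12: r3 = 98.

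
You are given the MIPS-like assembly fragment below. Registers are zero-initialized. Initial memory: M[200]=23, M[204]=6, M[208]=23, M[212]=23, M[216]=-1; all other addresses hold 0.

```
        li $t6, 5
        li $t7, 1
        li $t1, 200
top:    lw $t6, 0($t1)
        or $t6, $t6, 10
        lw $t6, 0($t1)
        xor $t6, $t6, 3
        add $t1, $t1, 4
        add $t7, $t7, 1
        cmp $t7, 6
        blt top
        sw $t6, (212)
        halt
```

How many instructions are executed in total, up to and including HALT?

after li $t6, 5: $t6=5
after li $t7, 1: $t7=1
after li $t1, 200: $t1=200
after lw $t6, 0($t1): $t6=M[200]=23
after or $t6, $t6, 10: $t6=23|10=31
after lw $t6, 0($t1): $t6=M[200]=23
after xor $t6, $t6, 3: $t6=23^3=20
after add $t1, $t1, 4: $t1=200+4=204
after add $t7, $t7, 1: $t7=1+1=2
cmp $t7, 6  (cmp 2,6)
blt top: taken
after lw $t6, 0($t1): $t6=M[204]=6
after or $t6, $t6, 10: $t6=6|10=14
after lw $t6, 0($t1): $t6=M[204]=6
after xor $t6, $t6, 3: $t6=6^3=5
after add $t1, $t1, 4: $t1=204+4=208
after add $t7, $t7, 1: $t7=2+1=3
cmp $t7, 6  (cmp 3,6)
blt top: taken
after lw $t6, 0($t1): $t6=M[208]=23
after or $t6, $t6, 10: $t6=23|10=31
after lw $t6, 0($t1): $t6=M[208]=23
after xor $t6, $t6, 3: $t6=23^3=20
after add $t1, $t1, 4: $t1=208+4=212
after add $t7, $t7, 1: $t7=3+1=4
cmp $t7, 6  (cmp 4,6)
blt top: taken
after lw $t6, 0($t1): $t6=M[212]=23
after or $t6, $t6, 10: $t6=23|10=31
after lw $t6, 0($t1): $t6=M[212]=23
after xor $t6, $t6, 3: $t6=23^3=20
after add $t1, $t1, 4: $t1=212+4=216
after add $t7, $t7, 1: $t7=4+1=5
cmp $t7, 6  (cmp 5,6)
blt top: taken
after lw $t6, 0($t1): $t6=M[216]=-1
after or $t6, $t6, 10: $t6=(-1)|10=-1
after lw $t6, 0($t1): $t6=M[216]=-1
after xor $t6, $t6, 3: $t6=(-1)^3=-4
after add $t1, $t1, 4: $t1=216+4=220
after add $t7, $t7, 1: $t7=5+1=6
cmp $t7, 6  (cmp 6,6)
blt top: not taken
sw $t6, (212) → M[212]=-4
halt.
Total executed instructions: 45.

45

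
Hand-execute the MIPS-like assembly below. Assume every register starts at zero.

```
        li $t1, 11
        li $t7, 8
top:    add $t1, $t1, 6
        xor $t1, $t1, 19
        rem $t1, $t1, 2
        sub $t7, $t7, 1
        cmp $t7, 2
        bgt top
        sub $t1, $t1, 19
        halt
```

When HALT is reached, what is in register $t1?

li $t1, 11 → $t1=11
li $t7, 8 → $t7=8
add $t1, $t1, 6 → $t1=11+6=17
xor $t1, $t1, 19 → $t1=17^19=2
rem $t1, $t1, 2 → $t1=2%2=0
sub $t7, $t7, 1 → $t7=8-1=7
cmp $t7, 2  (cmp 7,2)
bgt top: taken
add $t1, $t1, 6 → $t1=0+6=6
xor $t1, $t1, 19 → $t1=6^19=21
rem $t1, $t1, 2 → $t1=21%2=1
sub $t7, $t7, 1 → $t7=7-1=6
cmp $t7, 2  (cmp 6,2)
bgt top: taken
add $t1, $t1, 6 → $t1=1+6=7
xor $t1, $t1, 19 → $t1=7^19=20
rem $t1, $t1, 2 → $t1=20%2=0
sub $t7, $t7, 1 → $t7=6-1=5
cmp $t7, 2  (cmp 5,2)
bgt top: taken
add $t1, $t1, 6 → $t1=0+6=6
xor $t1, $t1, 19 → $t1=6^19=21
rem $t1, $t1, 2 → $t1=21%2=1
sub $t7, $t7, 1 → $t7=5-1=4
cmp $t7, 2  (cmp 4,2)
bgt top: taken
add $t1, $t1, 6 → $t1=1+6=7
xor $t1, $t1, 19 → $t1=7^19=20
rem $t1, $t1, 2 → $t1=20%2=0
sub $t7, $t7, 1 → $t7=4-1=3
cmp $t7, 2  (cmp 3,2)
bgt top: taken
add $t1, $t1, 6 → $t1=0+6=6
xor $t1, $t1, 19 → $t1=6^19=21
rem $t1, $t1, 2 → $t1=21%2=1
sub $t7, $t7, 1 → $t7=3-1=2
cmp $t7, 2  (cmp 2,2)
bgt top: not taken
sub $t1, $t1, 19 → $t1=1-19=-18
halt.

-18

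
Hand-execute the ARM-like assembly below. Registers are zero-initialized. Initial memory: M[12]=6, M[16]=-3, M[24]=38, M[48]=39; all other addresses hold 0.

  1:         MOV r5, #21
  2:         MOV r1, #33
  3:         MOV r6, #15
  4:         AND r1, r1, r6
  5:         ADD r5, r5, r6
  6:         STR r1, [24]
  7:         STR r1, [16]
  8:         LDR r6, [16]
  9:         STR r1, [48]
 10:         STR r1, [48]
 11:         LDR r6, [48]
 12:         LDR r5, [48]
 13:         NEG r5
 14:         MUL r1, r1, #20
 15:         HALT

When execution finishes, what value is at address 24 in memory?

1

r5=21
r1=33
r6=15
r1=33&15=1
r5=21+15=36
STR r1, [24] → M[24]=1
STR r1, [16] → M[16]=1
r6=M[16]=1
STR r1, [48] → M[48]=1
STR r1, [48] → M[48]=1
r6=M[48]=1
r5=M[48]=1
r5=-(1)=-1
r1=1*20=20
halt.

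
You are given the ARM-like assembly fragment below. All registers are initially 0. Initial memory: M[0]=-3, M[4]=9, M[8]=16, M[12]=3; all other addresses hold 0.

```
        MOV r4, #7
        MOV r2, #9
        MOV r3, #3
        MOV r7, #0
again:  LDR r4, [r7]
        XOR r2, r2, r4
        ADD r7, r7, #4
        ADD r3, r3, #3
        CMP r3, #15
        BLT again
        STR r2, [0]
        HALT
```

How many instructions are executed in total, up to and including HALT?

r4=7
r2=9
r3=3
r7=0
r4=M[0]=-3
r2=9^(-3)=-12
r7=0+4=4
r3=3+3=6
CMP r3, #15  (cmp 6,15)
BLT again: taken
r4=M[4]=9
r2=(-12)^9=-3
r7=4+4=8
r3=6+3=9
CMP r3, #15  (cmp 9,15)
BLT again: taken
r4=M[8]=16
r2=(-3)^16=-19
r7=8+4=12
r3=9+3=12
CMP r3, #15  (cmp 12,15)
BLT again: taken
r4=M[12]=3
r2=(-19)^3=-18
r7=12+4=16
r3=12+3=15
CMP r3, #15  (cmp 15,15)
BLT again: not taken
STR r2, [0] → M[0]=-18
halt.
Total executed instructions: 30.

30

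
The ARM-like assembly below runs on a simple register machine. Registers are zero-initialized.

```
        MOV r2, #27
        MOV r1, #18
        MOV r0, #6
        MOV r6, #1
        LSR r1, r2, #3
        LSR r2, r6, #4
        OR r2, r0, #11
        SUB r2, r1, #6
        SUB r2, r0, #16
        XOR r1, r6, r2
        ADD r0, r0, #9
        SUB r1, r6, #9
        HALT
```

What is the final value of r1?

MOV r2, #27 → r2=27
MOV r1, #18 → r1=18
MOV r0, #6 → r0=6
MOV r6, #1 → r6=1
LSR r1, r2, #3 → r1=27>>3=3
LSR r2, r6, #4 → r2=1>>4=0
OR r2, r0, #11 → r2=6|11=15
SUB r2, r1, #6 → r2=3-6=-3
SUB r2, r0, #16 → r2=6-16=-10
XOR r1, r6, r2 → r1=1^(-10)=-9
ADD r0, r0, #9 → r0=6+9=15
SUB r1, r6, #9 → r1=1-9=-8
halt.

-8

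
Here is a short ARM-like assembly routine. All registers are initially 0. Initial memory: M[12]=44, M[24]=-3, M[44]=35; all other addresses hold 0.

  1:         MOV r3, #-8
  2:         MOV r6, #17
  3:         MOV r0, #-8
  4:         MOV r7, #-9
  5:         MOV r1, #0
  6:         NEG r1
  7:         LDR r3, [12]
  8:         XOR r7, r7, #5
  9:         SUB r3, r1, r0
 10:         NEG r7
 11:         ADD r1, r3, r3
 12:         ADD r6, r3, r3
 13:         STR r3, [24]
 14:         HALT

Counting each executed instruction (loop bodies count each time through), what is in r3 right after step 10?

MOV r3, #-8 → r3=-8
MOV r6, #17 → r6=17
MOV r0, #-8 → r0=-8
MOV r7, #-9 → r7=-9
MOV r1, #0 → r1=0
NEG r1 → r1=-(0)=0
LDR r3, [12] → r3=M[12]=44
XOR r7, r7, #5 → r7=(-9)^5=-14
SUB r3, r1, r0 → r3=0-(-8)=8
NEG r7 → r7=-(-14)=14
After step 10: r3 = 8.

8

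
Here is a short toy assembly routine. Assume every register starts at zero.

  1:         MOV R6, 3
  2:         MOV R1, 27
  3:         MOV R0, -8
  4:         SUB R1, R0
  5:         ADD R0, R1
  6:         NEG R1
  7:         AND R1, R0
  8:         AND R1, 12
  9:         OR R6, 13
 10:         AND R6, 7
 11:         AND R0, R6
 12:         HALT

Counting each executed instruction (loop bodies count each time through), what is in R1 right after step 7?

25

R6=3
R1=27
R0=-8
R1=27-(-8)=35
R0=(-8)+35=27
R1=-(35)=-35
R1=(-35)&27=25
After step 7: R1 = 25.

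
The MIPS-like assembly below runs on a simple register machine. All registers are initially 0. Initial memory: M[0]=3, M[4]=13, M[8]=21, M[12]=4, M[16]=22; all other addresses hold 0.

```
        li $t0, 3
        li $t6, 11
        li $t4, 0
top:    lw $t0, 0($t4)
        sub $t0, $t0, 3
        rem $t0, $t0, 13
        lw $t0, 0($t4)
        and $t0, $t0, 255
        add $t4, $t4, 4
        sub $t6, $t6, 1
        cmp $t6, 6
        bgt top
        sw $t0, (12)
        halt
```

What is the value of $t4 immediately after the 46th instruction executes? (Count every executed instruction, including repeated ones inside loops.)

$t0=3
$t6=11
$t4=0
$t0=M[0]=3
$t0=3-3=0
$t0=0%13=0
$t0=M[0]=3
$t0=3&255=3
$t4=0+4=4
$t6=11-1=10
cmp $t6, 6  (cmp 10,6)
bgt top: taken
$t0=M[4]=13
$t0=13-3=10
$t0=10%13=10
$t0=M[4]=13
$t0=13&255=13
$t4=4+4=8
$t6=10-1=9
cmp $t6, 6  (cmp 9,6)
bgt top: taken
$t0=M[8]=21
$t0=21-3=18
$t0=18%13=5
$t0=M[8]=21
$t0=21&255=21
$t4=8+4=12
$t6=9-1=8
cmp $t6, 6  (cmp 8,6)
bgt top: taken
$t0=M[12]=4
$t0=4-3=1
$t0=1%13=1
$t0=M[12]=4
$t0=4&255=4
$t4=12+4=16
$t6=8-1=7
cmp $t6, 6  (cmp 7,6)
bgt top: taken
$t0=M[16]=22
$t0=22-3=19
$t0=19%13=6
$t0=M[16]=22
$t0=22&255=22
$t4=16+4=20
$t6=7-1=6
After step 46: $t4 = 20.

20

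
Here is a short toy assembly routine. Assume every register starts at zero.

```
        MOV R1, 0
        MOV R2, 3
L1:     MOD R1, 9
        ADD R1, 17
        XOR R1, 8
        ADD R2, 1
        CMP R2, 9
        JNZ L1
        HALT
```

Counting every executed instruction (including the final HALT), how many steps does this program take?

R1=0
R2=3
R1=0%9=0
R1=0+17=17
R1=17^8=25
R2=3+1=4
CMP R2, 9  (cmp 4,9)
JNZ L1: taken
R1=25%9=7
R1=7+17=24
R1=24^8=16
R2=4+1=5
CMP R2, 9  (cmp 5,9)
JNZ L1: taken
R1=16%9=7
R1=7+17=24
R1=24^8=16
R2=5+1=6
CMP R2, 9  (cmp 6,9)
JNZ L1: taken
R1=16%9=7
R1=7+17=24
R1=24^8=16
R2=6+1=7
CMP R2, 9  (cmp 7,9)
JNZ L1: taken
R1=16%9=7
R1=7+17=24
R1=24^8=16
R2=7+1=8
CMP R2, 9  (cmp 8,9)
JNZ L1: taken
R1=16%9=7
R1=7+17=24
R1=24^8=16
R2=8+1=9
CMP R2, 9  (cmp 9,9)
JNZ L1: not taken
halt.
Total executed instructions: 39.

39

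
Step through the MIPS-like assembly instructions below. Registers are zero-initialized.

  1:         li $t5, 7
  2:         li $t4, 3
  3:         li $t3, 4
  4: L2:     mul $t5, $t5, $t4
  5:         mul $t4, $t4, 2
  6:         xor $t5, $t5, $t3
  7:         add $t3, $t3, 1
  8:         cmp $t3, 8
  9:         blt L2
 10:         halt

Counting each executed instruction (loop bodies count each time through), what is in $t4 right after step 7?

6

li $t5, 7 → $t5=7
li $t4, 3 → $t4=3
li $t3, 4 → $t3=4
mul $t5, $t5, $t4 → $t5=7*3=21
mul $t4, $t4, 2 → $t4=3*2=6
xor $t5, $t5, $t3 → $t5=21^4=17
add $t3, $t3, 1 → $t3=4+1=5
After step 7: $t4 = 6.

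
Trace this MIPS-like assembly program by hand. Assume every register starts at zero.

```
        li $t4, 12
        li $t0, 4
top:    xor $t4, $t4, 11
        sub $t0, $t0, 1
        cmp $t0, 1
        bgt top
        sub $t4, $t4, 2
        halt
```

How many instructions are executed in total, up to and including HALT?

16

$t4=12
$t0=4
$t4=12^11=7
$t0=4-1=3
cmp $t0, 1  (cmp 3,1)
bgt top: taken
$t4=7^11=12
$t0=3-1=2
cmp $t0, 1  (cmp 2,1)
bgt top: taken
$t4=12^11=7
$t0=2-1=1
cmp $t0, 1  (cmp 1,1)
bgt top: not taken
$t4=7-2=5
halt.
Total executed instructions: 16.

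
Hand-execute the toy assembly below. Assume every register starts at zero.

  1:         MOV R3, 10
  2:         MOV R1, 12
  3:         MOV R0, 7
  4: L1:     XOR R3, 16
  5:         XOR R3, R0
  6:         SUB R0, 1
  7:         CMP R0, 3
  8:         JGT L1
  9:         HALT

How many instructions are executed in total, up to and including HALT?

24

MOV R3, 10 → R3=10
MOV R1, 12 → R1=12
MOV R0, 7 → R0=7
XOR R3, 16 → R3=10^16=26
XOR R3, R0 → R3=26^7=29
SUB R0, 1 → R0=7-1=6
CMP R0, 3  (cmp 6,3)
JGT L1: taken
XOR R3, 16 → R3=29^16=13
XOR R3, R0 → R3=13^6=11
SUB R0, 1 → R0=6-1=5
CMP R0, 3  (cmp 5,3)
JGT L1: taken
XOR R3, 16 → R3=11^16=27
XOR R3, R0 → R3=27^5=30
SUB R0, 1 → R0=5-1=4
CMP R0, 3  (cmp 4,3)
JGT L1: taken
XOR R3, 16 → R3=30^16=14
XOR R3, R0 → R3=14^4=10
SUB R0, 1 → R0=4-1=3
CMP R0, 3  (cmp 3,3)
JGT L1: not taken
halt.
Total executed instructions: 24.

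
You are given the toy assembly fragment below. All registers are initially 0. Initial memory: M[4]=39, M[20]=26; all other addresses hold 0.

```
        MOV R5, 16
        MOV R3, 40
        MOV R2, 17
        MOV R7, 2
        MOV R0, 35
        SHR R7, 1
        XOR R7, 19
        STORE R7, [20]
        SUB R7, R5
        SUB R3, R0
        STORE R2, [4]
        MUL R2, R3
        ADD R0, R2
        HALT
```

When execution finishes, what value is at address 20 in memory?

18

MOV R5, 16 → R5=16
MOV R3, 40 → R3=40
MOV R2, 17 → R2=17
MOV R7, 2 → R7=2
MOV R0, 35 → R0=35
SHR R7, 1 → R7=2>>1=1
XOR R7, 19 → R7=1^19=18
STORE R7, [20] → M[20]=18
SUB R7, R5 → R7=18-16=2
SUB R3, R0 → R3=40-35=5
STORE R2, [4] → M[4]=17
MUL R2, R3 → R2=17*5=85
ADD R0, R2 → R0=35+85=120
halt.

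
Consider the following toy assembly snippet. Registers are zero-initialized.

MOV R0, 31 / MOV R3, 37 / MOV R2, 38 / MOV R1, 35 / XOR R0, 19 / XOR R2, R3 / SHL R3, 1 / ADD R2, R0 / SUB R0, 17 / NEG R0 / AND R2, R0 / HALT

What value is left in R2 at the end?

5

after MOV R0, 31: R0=31
after MOV R3, 37: R3=37
after MOV R2, 38: R2=38
after MOV R1, 35: R1=35
after XOR R0, 19: R0=31^19=12
after XOR R2, R3: R2=38^37=3
after SHL R3, 1: R3=37<<1=74
after ADD R2, R0: R2=3+12=15
after SUB R0, 17: R0=12-17=-5
after NEG R0: R0=-(-5)=5
after AND R2, R0: R2=15&5=5
halt.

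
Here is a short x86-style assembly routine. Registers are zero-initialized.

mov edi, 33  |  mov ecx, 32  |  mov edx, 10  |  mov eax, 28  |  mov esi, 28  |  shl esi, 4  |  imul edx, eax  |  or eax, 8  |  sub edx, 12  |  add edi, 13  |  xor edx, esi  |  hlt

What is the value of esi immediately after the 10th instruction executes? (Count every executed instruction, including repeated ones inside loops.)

edi=33
ecx=32
edx=10
eax=28
esi=28
esi=28<<4=448
edx=10*28=280
eax=28|8=28
edx=280-12=268
edi=33+13=46
After step 10: esi = 448.

448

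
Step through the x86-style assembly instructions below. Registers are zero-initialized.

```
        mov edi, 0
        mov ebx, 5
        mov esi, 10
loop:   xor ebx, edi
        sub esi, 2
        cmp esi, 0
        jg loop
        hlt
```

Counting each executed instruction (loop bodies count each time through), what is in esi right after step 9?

6

edi=0
ebx=5
esi=10
ebx=5^0=5
esi=10-2=8
cmp esi, 0  (cmp 8,0)
jg loop: taken
ebx=5^0=5
esi=8-2=6
After step 9: esi = 6.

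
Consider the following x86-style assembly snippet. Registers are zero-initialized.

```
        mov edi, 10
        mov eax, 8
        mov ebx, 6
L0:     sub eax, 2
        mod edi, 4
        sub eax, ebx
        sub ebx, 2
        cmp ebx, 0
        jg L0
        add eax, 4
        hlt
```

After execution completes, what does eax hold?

-6

edi=10
eax=8
ebx=6
eax=8-2=6
edi=10%4=2
eax=6-6=0
ebx=6-2=4
cmp ebx, 0  (cmp 4,0)
jg L0: taken
eax=0-2=-2
edi=2%4=2
eax=(-2)-4=-6
ebx=4-2=2
cmp ebx, 0  (cmp 2,0)
jg L0: taken
eax=(-6)-2=-8
edi=2%4=2
eax=(-8)-2=-10
ebx=2-2=0
cmp ebx, 0  (cmp 0,0)
jg L0: not taken
eax=(-10)+4=-6
halt.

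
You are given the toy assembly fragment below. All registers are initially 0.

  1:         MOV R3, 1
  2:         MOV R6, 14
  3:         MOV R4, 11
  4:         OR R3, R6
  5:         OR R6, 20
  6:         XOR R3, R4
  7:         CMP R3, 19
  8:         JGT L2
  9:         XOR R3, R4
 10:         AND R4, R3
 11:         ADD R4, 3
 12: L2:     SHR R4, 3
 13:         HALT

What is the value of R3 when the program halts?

MOV R3, 1 → R3=1
MOV R6, 14 → R6=14
MOV R4, 11 → R4=11
OR R3, R6 → R3=1|14=15
OR R6, 20 → R6=14|20=30
XOR R3, R4 → R3=15^11=4
CMP R3, 19  (cmp 4,19)
JGT L2: not taken
XOR R3, R4 → R3=4^11=15
AND R4, R3 → R4=11&15=11
ADD R4, 3 → R4=11+3=14
SHR R4, 3 → R4=14>>3=1
halt.

15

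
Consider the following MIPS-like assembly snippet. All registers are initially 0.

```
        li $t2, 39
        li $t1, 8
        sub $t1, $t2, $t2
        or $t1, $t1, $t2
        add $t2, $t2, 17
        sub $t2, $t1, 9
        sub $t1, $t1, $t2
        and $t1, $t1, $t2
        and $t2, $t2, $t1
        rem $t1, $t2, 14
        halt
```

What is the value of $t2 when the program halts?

after li $t2, 39: $t2=39
after li $t1, 8: $t1=8
after sub $t1, $t2, $t2: $t1=39-39=0
after or $t1, $t1, $t2: $t1=0|39=39
after add $t2, $t2, 17: $t2=39+17=56
after sub $t2, $t1, 9: $t2=39-9=30
after sub $t1, $t1, $t2: $t1=39-30=9
after and $t1, $t1, $t2: $t1=9&30=8
after and $t2, $t2, $t1: $t2=30&8=8
after rem $t1, $t2, 14: $t1=8%14=8
halt.

8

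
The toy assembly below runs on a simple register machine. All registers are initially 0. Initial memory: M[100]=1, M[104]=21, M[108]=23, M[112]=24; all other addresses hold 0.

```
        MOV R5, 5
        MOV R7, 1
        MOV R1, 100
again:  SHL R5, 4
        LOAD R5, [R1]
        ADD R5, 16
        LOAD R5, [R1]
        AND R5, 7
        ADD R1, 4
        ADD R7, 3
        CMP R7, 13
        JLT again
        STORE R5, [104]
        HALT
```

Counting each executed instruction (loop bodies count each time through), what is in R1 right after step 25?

108

R5=5
R7=1
R1=100
R5=5<<4=80
R5=M[100]=1
R5=1+16=17
R5=M[100]=1
R5=1&7=1
R1=100+4=104
R7=1+3=4
CMP R7, 13  (cmp 4,13)
JLT again: taken
R5=1<<4=16
R5=M[104]=21
R5=21+16=37
R5=M[104]=21
R5=21&7=5
R1=104+4=108
R7=4+3=7
CMP R7, 13  (cmp 7,13)
JLT again: taken
R5=5<<4=80
R5=M[108]=23
R5=23+16=39
R5=M[108]=23
After step 25: R1 = 108.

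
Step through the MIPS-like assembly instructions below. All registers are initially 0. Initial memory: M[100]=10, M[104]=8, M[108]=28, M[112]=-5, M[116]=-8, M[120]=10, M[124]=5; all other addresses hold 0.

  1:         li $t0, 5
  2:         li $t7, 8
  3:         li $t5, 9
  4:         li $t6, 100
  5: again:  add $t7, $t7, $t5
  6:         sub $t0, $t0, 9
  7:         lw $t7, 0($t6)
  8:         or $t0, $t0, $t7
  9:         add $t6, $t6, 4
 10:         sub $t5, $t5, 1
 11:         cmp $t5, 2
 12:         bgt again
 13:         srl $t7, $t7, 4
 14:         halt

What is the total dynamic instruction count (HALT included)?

li $t0, 5 → $t0=5
li $t7, 8 → $t7=8
li $t5, 9 → $t5=9
li $t6, 100 → $t6=100
add $t7, $t7, $t5 → $t7=8+9=17
sub $t0, $t0, 9 → $t0=5-9=-4
lw $t7, 0($t6) → $t7=M[100]=10
or $t0, $t0, $t7 → $t0=(-4)|10=-2
add $t6, $t6, 4 → $t6=100+4=104
sub $t5, $t5, 1 → $t5=9-1=8
cmp $t5, 2  (cmp 8,2)
bgt again: taken
add $t7, $t7, $t5 → $t7=10+8=18
sub $t0, $t0, 9 → $t0=(-2)-9=-11
lw $t7, 0($t6) → $t7=M[104]=8
or $t0, $t0, $t7 → $t0=(-11)|8=-3
add $t6, $t6, 4 → $t6=104+4=108
sub $t5, $t5, 1 → $t5=8-1=7
cmp $t5, 2  (cmp 7,2)
bgt again: taken
add $t7, $t7, $t5 → $t7=8+7=15
sub $t0, $t0, 9 → $t0=(-3)-9=-12
lw $t7, 0($t6) → $t7=M[108]=28
or $t0, $t0, $t7 → $t0=(-12)|28=-4
add $t6, $t6, 4 → $t6=108+4=112
sub $t5, $t5, 1 → $t5=7-1=6
cmp $t5, 2  (cmp 6,2)
bgt again: taken
add $t7, $t7, $t5 → $t7=28+6=34
sub $t0, $t0, 9 → $t0=(-4)-9=-13
lw $t7, 0($t6) → $t7=M[112]=-5
or $t0, $t0, $t7 → $t0=(-13)|(-5)=-5
add $t6, $t6, 4 → $t6=112+4=116
sub $t5, $t5, 1 → $t5=6-1=5
cmp $t5, 2  (cmp 5,2)
bgt again: taken
add $t7, $t7, $t5 → $t7=(-5)+5=0
sub $t0, $t0, 9 → $t0=(-5)-9=-14
lw $t7, 0($t6) → $t7=M[116]=-8
or $t0, $t0, $t7 → $t0=(-14)|(-8)=-6
add $t6, $t6, 4 → $t6=116+4=120
sub $t5, $t5, 1 → $t5=5-1=4
cmp $t5, 2  (cmp 4,2)
bgt again: taken
add $t7, $t7, $t5 → $t7=(-8)+4=-4
sub $t0, $t0, 9 → $t0=(-6)-9=-15
lw $t7, 0($t6) → $t7=M[120]=10
or $t0, $t0, $t7 → $t0=(-15)|10=-5
add $t6, $t6, 4 → $t6=120+4=124
sub $t5, $t5, 1 → $t5=4-1=3
cmp $t5, 2  (cmp 3,2)
bgt again: taken
add $t7, $t7, $t5 → $t7=10+3=13
sub $t0, $t0, 9 → $t0=(-5)-9=-14
lw $t7, 0($t6) → $t7=M[124]=5
or $t0, $t0, $t7 → $t0=(-14)|5=-9
add $t6, $t6, 4 → $t6=124+4=128
sub $t5, $t5, 1 → $t5=3-1=2
cmp $t5, 2  (cmp 2,2)
bgt again: not taken
srl $t7, $t7, 4 → $t7=5>>4=0
halt.
Total executed instructions: 62.

62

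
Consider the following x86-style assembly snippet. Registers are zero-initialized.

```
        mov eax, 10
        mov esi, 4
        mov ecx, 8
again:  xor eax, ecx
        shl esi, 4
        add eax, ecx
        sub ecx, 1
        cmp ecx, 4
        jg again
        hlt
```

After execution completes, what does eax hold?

mov eax, 10 → eax=10
mov esi, 4 → esi=4
mov ecx, 8 → ecx=8
xor eax, ecx → eax=10^8=2
shl esi, 4 → esi=4<<4=64
add eax, ecx → eax=2+8=10
sub ecx, 1 → ecx=8-1=7
cmp ecx, 4  (cmp 7,4)
jg again: taken
xor eax, ecx → eax=10^7=13
shl esi, 4 → esi=64<<4=1024
add eax, ecx → eax=13+7=20
sub ecx, 1 → ecx=7-1=6
cmp ecx, 4  (cmp 6,4)
jg again: taken
xor eax, ecx → eax=20^6=18
shl esi, 4 → esi=1024<<4=16384
add eax, ecx → eax=18+6=24
sub ecx, 1 → ecx=6-1=5
cmp ecx, 4  (cmp 5,4)
jg again: taken
xor eax, ecx → eax=24^5=29
shl esi, 4 → esi=16384<<4=262144
add eax, ecx → eax=29+5=34
sub ecx, 1 → ecx=5-1=4
cmp ecx, 4  (cmp 4,4)
jg again: not taken
halt.

34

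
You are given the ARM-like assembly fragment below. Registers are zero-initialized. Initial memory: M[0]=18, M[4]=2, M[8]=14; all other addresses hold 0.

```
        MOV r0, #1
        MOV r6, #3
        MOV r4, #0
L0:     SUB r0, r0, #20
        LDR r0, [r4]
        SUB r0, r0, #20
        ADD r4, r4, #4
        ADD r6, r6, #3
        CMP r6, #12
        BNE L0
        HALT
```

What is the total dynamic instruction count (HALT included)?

after MOV r0, #1: r0=1
after MOV r6, #3: r6=3
after MOV r4, #0: r4=0
after SUB r0, r0, #20: r0=1-20=-19
after LDR r0, [r4]: r0=M[0]=18
after SUB r0, r0, #20: r0=18-20=-2
after ADD r4, r4, #4: r4=0+4=4
after ADD r6, r6, #3: r6=3+3=6
CMP r6, #12  (cmp 6,12)
BNE L0: taken
after SUB r0, r0, #20: r0=(-2)-20=-22
after LDR r0, [r4]: r0=M[4]=2
after SUB r0, r0, #20: r0=2-20=-18
after ADD r4, r4, #4: r4=4+4=8
after ADD r6, r6, #3: r6=6+3=9
CMP r6, #12  (cmp 9,12)
BNE L0: taken
after SUB r0, r0, #20: r0=(-18)-20=-38
after LDR r0, [r4]: r0=M[8]=14
after SUB r0, r0, #20: r0=14-20=-6
after ADD r4, r4, #4: r4=8+4=12
after ADD r6, r6, #3: r6=9+3=12
CMP r6, #12  (cmp 12,12)
BNE L0: not taken
halt.
Total executed instructions: 25.

25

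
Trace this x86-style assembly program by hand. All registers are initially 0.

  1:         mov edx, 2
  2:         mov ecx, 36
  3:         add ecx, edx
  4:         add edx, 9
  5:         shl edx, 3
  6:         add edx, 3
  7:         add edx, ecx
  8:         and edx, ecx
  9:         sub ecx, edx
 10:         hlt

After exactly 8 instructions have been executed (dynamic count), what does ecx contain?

38

edx=2
ecx=36
ecx=36+2=38
edx=2+9=11
edx=11<<3=88
edx=88+3=91
edx=91+38=129
edx=129&38=0
After step 8: ecx = 38.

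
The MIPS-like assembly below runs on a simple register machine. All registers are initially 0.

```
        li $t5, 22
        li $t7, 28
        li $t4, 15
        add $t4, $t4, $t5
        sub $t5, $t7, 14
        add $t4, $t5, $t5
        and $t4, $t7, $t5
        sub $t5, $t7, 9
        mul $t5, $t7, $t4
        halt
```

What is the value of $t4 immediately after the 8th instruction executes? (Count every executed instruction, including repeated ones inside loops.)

12

after li $t5, 22: $t5=22
after li $t7, 28: $t7=28
after li $t4, 15: $t4=15
after add $t4, $t4, $t5: $t4=15+22=37
after sub $t5, $t7, 14: $t5=28-14=14
after add $t4, $t5, $t5: $t4=14+14=28
after and $t4, $t7, $t5: $t4=28&14=12
after sub $t5, $t7, 9: $t5=28-9=19
After step 8: $t4 = 12.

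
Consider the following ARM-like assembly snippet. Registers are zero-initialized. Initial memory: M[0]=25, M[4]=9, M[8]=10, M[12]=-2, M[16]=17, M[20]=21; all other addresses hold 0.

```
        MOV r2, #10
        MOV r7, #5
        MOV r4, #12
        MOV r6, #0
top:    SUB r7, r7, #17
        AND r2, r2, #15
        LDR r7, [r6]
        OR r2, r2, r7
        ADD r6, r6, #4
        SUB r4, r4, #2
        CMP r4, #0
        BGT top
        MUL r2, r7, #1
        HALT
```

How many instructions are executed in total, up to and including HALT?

54

after MOV r2, #10: r2=10
after MOV r7, #5: r7=5
after MOV r4, #12: r4=12
after MOV r6, #0: r6=0
after SUB r7, r7, #17: r7=5-17=-12
after AND r2, r2, #15: r2=10&15=10
after LDR r7, [r6]: r7=M[0]=25
after OR r2, r2, r7: r2=10|25=27
after ADD r6, r6, #4: r6=0+4=4
after SUB r4, r4, #2: r4=12-2=10
CMP r4, #0  (cmp 10,0)
BGT top: taken
after SUB r7, r7, #17: r7=25-17=8
after AND r2, r2, #15: r2=27&15=11
after LDR r7, [r6]: r7=M[4]=9
after OR r2, r2, r7: r2=11|9=11
after ADD r6, r6, #4: r6=4+4=8
after SUB r4, r4, #2: r4=10-2=8
CMP r4, #0  (cmp 8,0)
BGT top: taken
after SUB r7, r7, #17: r7=9-17=-8
after AND r2, r2, #15: r2=11&15=11
after LDR r7, [r6]: r7=M[8]=10
after OR r2, r2, r7: r2=11|10=11
after ADD r6, r6, #4: r6=8+4=12
after SUB r4, r4, #2: r4=8-2=6
CMP r4, #0  (cmp 6,0)
BGT top: taken
after SUB r7, r7, #17: r7=10-17=-7
after AND r2, r2, #15: r2=11&15=11
after LDR r7, [r6]: r7=M[12]=-2
after OR r2, r2, r7: r2=11|(-2)=-1
after ADD r6, r6, #4: r6=12+4=16
after SUB r4, r4, #2: r4=6-2=4
CMP r4, #0  (cmp 4,0)
BGT top: taken
after SUB r7, r7, #17: r7=(-2)-17=-19
after AND r2, r2, #15: r2=(-1)&15=15
after LDR r7, [r6]: r7=M[16]=17
after OR r2, r2, r7: r2=15|17=31
after ADD r6, r6, #4: r6=16+4=20
after SUB r4, r4, #2: r4=4-2=2
CMP r4, #0  (cmp 2,0)
BGT top: taken
after SUB r7, r7, #17: r7=17-17=0
after AND r2, r2, #15: r2=31&15=15
after LDR r7, [r6]: r7=M[20]=21
after OR r2, r2, r7: r2=15|21=31
after ADD r6, r6, #4: r6=20+4=24
after SUB r4, r4, #2: r4=2-2=0
CMP r4, #0  (cmp 0,0)
BGT top: not taken
after MUL r2, r7, #1: r2=21*1=21
halt.
Total executed instructions: 54.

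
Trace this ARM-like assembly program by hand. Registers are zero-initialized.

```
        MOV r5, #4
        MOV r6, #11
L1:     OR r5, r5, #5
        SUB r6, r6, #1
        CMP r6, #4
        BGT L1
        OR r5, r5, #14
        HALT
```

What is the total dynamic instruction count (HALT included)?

after MOV r5, #4: r5=4
after MOV r6, #11: r6=11
after OR r5, r5, #5: r5=4|5=5
after SUB r6, r6, #1: r6=11-1=10
CMP r6, #4  (cmp 10,4)
BGT L1: taken
after OR r5, r5, #5: r5=5|5=5
after SUB r6, r6, #1: r6=10-1=9
CMP r6, #4  (cmp 9,4)
BGT L1: taken
after OR r5, r5, #5: r5=5|5=5
after SUB r6, r6, #1: r6=9-1=8
CMP r6, #4  (cmp 8,4)
BGT L1: taken
after OR r5, r5, #5: r5=5|5=5
after SUB r6, r6, #1: r6=8-1=7
CMP r6, #4  (cmp 7,4)
BGT L1: taken
after OR r5, r5, #5: r5=5|5=5
after SUB r6, r6, #1: r6=7-1=6
CMP r6, #4  (cmp 6,4)
BGT L1: taken
after OR r5, r5, #5: r5=5|5=5
after SUB r6, r6, #1: r6=6-1=5
CMP r6, #4  (cmp 5,4)
BGT L1: taken
after OR r5, r5, #5: r5=5|5=5
after SUB r6, r6, #1: r6=5-1=4
CMP r6, #4  (cmp 4,4)
BGT L1: not taken
after OR r5, r5, #14: r5=5|14=15
halt.
Total executed instructions: 32.

32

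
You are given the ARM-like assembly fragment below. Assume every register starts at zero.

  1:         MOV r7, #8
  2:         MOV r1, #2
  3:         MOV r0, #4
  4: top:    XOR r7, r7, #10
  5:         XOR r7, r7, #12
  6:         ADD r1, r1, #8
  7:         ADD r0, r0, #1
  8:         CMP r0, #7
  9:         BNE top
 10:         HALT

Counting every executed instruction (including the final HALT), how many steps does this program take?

22

MOV r7, #8 → r7=8
MOV r1, #2 → r1=2
MOV r0, #4 → r0=4
XOR r7, r7, #10 → r7=8^10=2
XOR r7, r7, #12 → r7=2^12=14
ADD r1, r1, #8 → r1=2+8=10
ADD r0, r0, #1 → r0=4+1=5
CMP r0, #7  (cmp 5,7)
BNE top: taken
XOR r7, r7, #10 → r7=14^10=4
XOR r7, r7, #12 → r7=4^12=8
ADD r1, r1, #8 → r1=10+8=18
ADD r0, r0, #1 → r0=5+1=6
CMP r0, #7  (cmp 6,7)
BNE top: taken
XOR r7, r7, #10 → r7=8^10=2
XOR r7, r7, #12 → r7=2^12=14
ADD r1, r1, #8 → r1=18+8=26
ADD r0, r0, #1 → r0=6+1=7
CMP r0, #7  (cmp 7,7)
BNE top: not taken
halt.
Total executed instructions: 22.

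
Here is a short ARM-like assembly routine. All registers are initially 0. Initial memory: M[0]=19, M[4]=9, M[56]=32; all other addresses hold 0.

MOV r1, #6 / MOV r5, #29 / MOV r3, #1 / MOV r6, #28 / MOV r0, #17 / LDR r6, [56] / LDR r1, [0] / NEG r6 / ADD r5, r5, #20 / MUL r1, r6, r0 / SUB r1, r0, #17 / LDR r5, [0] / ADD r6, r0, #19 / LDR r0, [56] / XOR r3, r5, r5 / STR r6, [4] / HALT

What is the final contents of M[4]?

36

MOV r1, #6 → r1=6
MOV r5, #29 → r5=29
MOV r3, #1 → r3=1
MOV r6, #28 → r6=28
MOV r0, #17 → r0=17
LDR r6, [56] → r6=M[56]=32
LDR r1, [0] → r1=M[0]=19
NEG r6 → r6=-(32)=-32
ADD r5, r5, #20 → r5=29+20=49
MUL r1, r6, r0 → r1=(-32)*17=-544
SUB r1, r0, #17 → r1=17-17=0
LDR r5, [0] → r5=M[0]=19
ADD r6, r0, #19 → r6=17+19=36
LDR r0, [56] → r0=M[56]=32
XOR r3, r5, r5 → r3=19^19=0
STR r6, [4] → M[4]=36
halt.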